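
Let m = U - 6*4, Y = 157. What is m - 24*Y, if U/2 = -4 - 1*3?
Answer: -3806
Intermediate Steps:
U = -14 (U = 2*(-4 - 1*3) = 2*(-4 - 3) = 2*(-7) = -14)
m = -38 (m = -14 - 6*4 = -14 - 24 = -38)
m - 24*Y = -38 - 24*157 = -38 - 3768 = -3806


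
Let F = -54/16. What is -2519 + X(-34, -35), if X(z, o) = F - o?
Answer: -19899/8 ≈ -2487.4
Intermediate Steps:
F = -27/8 (F = -54*1/16 = -27/8 ≈ -3.3750)
X(z, o) = -27/8 - o
-2519 + X(-34, -35) = -2519 + (-27/8 - 1*(-35)) = -2519 + (-27/8 + 35) = -2519 + 253/8 = -19899/8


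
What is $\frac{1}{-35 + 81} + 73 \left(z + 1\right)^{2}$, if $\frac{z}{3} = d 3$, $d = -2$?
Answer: $\frac{970463}{46} \approx 21097.0$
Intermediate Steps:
$z = -18$ ($z = 3 \left(\left(-2\right) 3\right) = 3 \left(-6\right) = -18$)
$\frac{1}{-35 + 81} + 73 \left(z + 1\right)^{2} = \frac{1}{-35 + 81} + 73 \left(-18 + 1\right)^{2} = \frac{1}{46} + 73 \left(-17\right)^{2} = \frac{1}{46} + 73 \cdot 289 = \frac{1}{46} + 21097 = \frac{970463}{46}$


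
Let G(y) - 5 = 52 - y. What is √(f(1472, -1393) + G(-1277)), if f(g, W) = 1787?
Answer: √3121 ≈ 55.866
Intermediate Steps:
G(y) = 57 - y (G(y) = 5 + (52 - y) = 57 - y)
√(f(1472, -1393) + G(-1277)) = √(1787 + (57 - 1*(-1277))) = √(1787 + (57 + 1277)) = √(1787 + 1334) = √3121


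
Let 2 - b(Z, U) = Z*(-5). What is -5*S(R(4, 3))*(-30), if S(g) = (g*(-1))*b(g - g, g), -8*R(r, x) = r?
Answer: 150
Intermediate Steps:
R(r, x) = -r/8
b(Z, U) = 2 + 5*Z (b(Z, U) = 2 - Z*(-5) = 2 - (-5)*Z = 2 + 5*Z)
S(g) = -2*g (S(g) = (g*(-1))*(2 + 5*(g - g)) = (-g)*(2 + 5*0) = (-g)*(2 + 0) = -g*2 = -2*g)
-5*S(R(4, 3))*(-30) = -(-10)*(-⅛*4)*(-30) = -(-10)*(-1)/2*(-30) = -5*1*(-30) = -5*(-30) = 150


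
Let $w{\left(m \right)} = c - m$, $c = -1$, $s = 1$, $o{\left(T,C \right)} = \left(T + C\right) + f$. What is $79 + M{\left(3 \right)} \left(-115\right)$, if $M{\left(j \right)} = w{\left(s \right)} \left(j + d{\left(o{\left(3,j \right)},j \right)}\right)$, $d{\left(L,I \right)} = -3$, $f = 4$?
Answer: $79$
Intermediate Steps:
$o{\left(T,C \right)} = 4 + C + T$ ($o{\left(T,C \right)} = \left(T + C\right) + 4 = \left(C + T\right) + 4 = 4 + C + T$)
$w{\left(m \right)} = -1 - m$
$M{\left(j \right)} = 6 - 2 j$ ($M{\left(j \right)} = \left(-1 - 1\right) \left(j - 3\right) = \left(-1 - 1\right) \left(-3 + j\right) = - 2 \left(-3 + j\right) = 6 - 2 j$)
$79 + M{\left(3 \right)} \left(-115\right) = 79 + \left(6 - 6\right) \left(-115\right) = 79 + 0 \left(-115\right) = 79 + 0 = 79$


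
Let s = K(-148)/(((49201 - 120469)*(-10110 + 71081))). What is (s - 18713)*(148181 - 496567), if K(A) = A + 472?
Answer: 2360699757108525064/362106769 ≈ 6.5193e+9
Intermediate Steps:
K(A) = 472 + A
s = -27/362106769 (s = (472 - 148)/(((49201 - 120469)*(-10110 + 71081))) = 324/((-71268*60971)) = 324/(-4345281228) = 324*(-1/4345281228) = -27/362106769 ≈ -7.4564e-8)
(s - 18713)*(148181 - 496567) = (-27/362106769 - 18713)*(148181 - 496567) = -6776103968324/362106769*(-348386) = 2360699757108525064/362106769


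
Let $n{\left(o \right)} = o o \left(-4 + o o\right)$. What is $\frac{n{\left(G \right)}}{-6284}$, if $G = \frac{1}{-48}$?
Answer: $\frac{9215}{33358086144} \approx 2.7624 \cdot 10^{-7}$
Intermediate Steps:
$G = - \frac{1}{48} \approx -0.020833$
$n{\left(o \right)} = o^{2} \left(-4 + o^{2}\right)$
$\frac{n{\left(G \right)}}{-6284} = \frac{\left(- \frac{1}{48}\right)^{2} \left(-4 + \left(- \frac{1}{48}\right)^{2}\right)}{-6284} = \frac{-4 + \frac{1}{2304}}{2304} \left(- \frac{1}{6284}\right) = \frac{1}{2304} \left(- \frac{9215}{2304}\right) \left(- \frac{1}{6284}\right) = \left(- \frac{9215}{5308416}\right) \left(- \frac{1}{6284}\right) = \frac{9215}{33358086144}$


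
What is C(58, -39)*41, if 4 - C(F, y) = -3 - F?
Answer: 2665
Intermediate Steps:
C(F, y) = 7 + F (C(F, y) = 4 - (-3 - F) = 4 + (3 + F) = 7 + F)
C(58, -39)*41 = (7 + 58)*41 = 65*41 = 2665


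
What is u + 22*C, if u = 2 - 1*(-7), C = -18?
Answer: -387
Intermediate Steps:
u = 9 (u = 2 + 7 = 9)
u + 22*C = 9 + 22*(-18) = 9 - 396 = -387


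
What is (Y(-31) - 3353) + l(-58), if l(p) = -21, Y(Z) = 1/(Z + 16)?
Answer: -50611/15 ≈ -3374.1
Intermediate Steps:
Y(Z) = 1/(16 + Z)
(Y(-31) - 3353) + l(-58) = (1/(16 - 31) - 3353) - 21 = (1/(-15) - 3353) - 21 = (-1/15 - 3353) - 21 = -50296/15 - 21 = -50611/15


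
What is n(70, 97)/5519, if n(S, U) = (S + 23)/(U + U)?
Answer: 93/1070686 ≈ 8.6860e-5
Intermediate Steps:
n(S, U) = (23 + S)/(2*U) (n(S, U) = (23 + S)/((2*U)) = (23 + S)*(1/(2*U)) = (23 + S)/(2*U))
n(70, 97)/5519 = ((½)*(23 + 70)/97)/5519 = ((½)*(1/97)*93)*(1/5519) = (93/194)*(1/5519) = 93/1070686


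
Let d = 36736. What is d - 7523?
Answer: 29213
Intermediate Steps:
d - 7523 = 36736 - 7523 = 29213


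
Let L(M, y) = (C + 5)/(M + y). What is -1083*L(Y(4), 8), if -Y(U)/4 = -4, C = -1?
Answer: -361/2 ≈ -180.50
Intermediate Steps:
Y(U) = 16 (Y(U) = -4*(-4) = 16)
L(M, y) = 4/(M + y) (L(M, y) = (-1 + 5)/(M + y) = 4/(M + y))
-1083*L(Y(4), 8) = -4332/(16 + 8) = -4332/24 = -1083*⅙ = -361/2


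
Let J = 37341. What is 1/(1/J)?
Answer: 37341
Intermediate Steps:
1/(1/J) = 1/(1/37341) = 37341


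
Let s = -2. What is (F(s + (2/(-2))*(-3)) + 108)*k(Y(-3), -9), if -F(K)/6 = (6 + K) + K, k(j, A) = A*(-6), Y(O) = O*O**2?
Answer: 3240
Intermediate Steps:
Y(O) = O**3
k(j, A) = -6*A
F(K) = -36 - 12*K (F(K) = -6*((6 + K) + K) = -6*(6 + 2*K) = -36 - 12*K)
(F(s + (2/(-2))*(-3)) + 108)*k(Y(-3), -9) = ((-36 - 12*(-2 + (2/(-2))*(-3))) + 108)*(-6*(-9)) = ((-36 - 12*(-2 + (2*(-1/2))*(-3))) + 108)*54 = ((-36 - 12*(-2 - 1*(-3))) + 108)*54 = ((-36 - 12*(-2 + 3)) + 108)*54 = ((-36 - 12*1) + 108)*54 = ((-36 - 12) + 108)*54 = (-48 + 108)*54 = 60*54 = 3240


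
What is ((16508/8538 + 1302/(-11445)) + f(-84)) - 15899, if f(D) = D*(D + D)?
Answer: -4153409383/2326605 ≈ -1785.2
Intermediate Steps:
f(D) = 2*D² (f(D) = D*(2*D) = 2*D²)
((16508/8538 + 1302/(-11445)) + f(-84)) - 15899 = ((16508/8538 + 1302/(-11445)) + 2*(-84)²) - 15899 = ((16508*(1/8538) + 1302*(-1/11445)) + 2*7056) - 15899 = ((8254/4269 - 62/545) + 14112) - 15899 = (4233752/2326605 + 14112) - 15899 = 32837283512/2326605 - 15899 = -4153409383/2326605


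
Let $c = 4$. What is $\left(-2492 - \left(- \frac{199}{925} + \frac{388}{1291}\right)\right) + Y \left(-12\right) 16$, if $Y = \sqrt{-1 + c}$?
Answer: $- \frac{2975986091}{1194175} - 192 \sqrt{3} \approx -2824.6$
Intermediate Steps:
$Y = \sqrt{3}$ ($Y = \sqrt{-1 + 4} = \sqrt{3} \approx 1.732$)
$\left(-2492 - \left(- \frac{199}{925} + \frac{388}{1291}\right)\right) + Y \left(-12\right) 16 = \left(-2492 - \left(- \frac{199}{925} + \frac{388}{1291}\right)\right) + \sqrt{3} \left(-12\right) 16 = \left(-2492 - \frac{101991}{1194175}\right) + - 12 \sqrt{3} \cdot 16 = \left(-2492 + \left(\frac{199}{925} - \frac{388}{1291}\right)\right) - 192 \sqrt{3} = \left(-2492 - \frac{101991}{1194175}\right) - 192 \sqrt{3} = - \frac{2975986091}{1194175} - 192 \sqrt{3}$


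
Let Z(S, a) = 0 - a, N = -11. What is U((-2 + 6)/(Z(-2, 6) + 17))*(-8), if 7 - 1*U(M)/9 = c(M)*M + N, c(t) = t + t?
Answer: -154512/121 ≈ -1277.0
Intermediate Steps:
c(t) = 2*t
Z(S, a) = -a
U(M) = 162 - 18*M**2 (U(M) = 63 - 9*((2*M)*M - 11) = 63 - 9*(2*M**2 - 11) = 63 - 9*(-11 + 2*M**2) = 63 + (99 - 18*M**2) = 162 - 18*M**2)
U((-2 + 6)/(Z(-2, 6) + 17))*(-8) = (162 - 18*(-2 + 6)**2/(-1*6 + 17)**2)*(-8) = (162 - 18*16/(-6 + 17)**2)*(-8) = (162 - 18*(4/11)**2)*(-8) = (162 - 18*16/121)*(-8) = (162 - 288/121)*(-8) = (19314/121)*(-8) = -154512/121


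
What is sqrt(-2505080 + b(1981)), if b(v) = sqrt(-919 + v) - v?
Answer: sqrt(-2507061 + 3*sqrt(118)) ≈ 1583.4*I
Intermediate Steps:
sqrt(-2505080 + b(1981)) = sqrt(-2505080 + (sqrt(-919 + 1981) - 1*1981)) = sqrt(-2505080 + (sqrt(1062) - 1981)) = sqrt(-2505080 + (3*sqrt(118) - 1981)) = sqrt(-2505080 + (-1981 + 3*sqrt(118))) = sqrt(-2507061 + 3*sqrt(118))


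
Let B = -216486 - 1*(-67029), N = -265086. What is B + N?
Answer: -414543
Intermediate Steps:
B = -149457 (B = -216486 + 67029 = -149457)
B + N = -149457 - 265086 = -414543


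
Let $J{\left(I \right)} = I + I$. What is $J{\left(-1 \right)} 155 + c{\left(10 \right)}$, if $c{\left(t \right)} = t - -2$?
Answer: $-298$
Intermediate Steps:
$c{\left(t \right)} = 2 + t$ ($c{\left(t \right)} = t + 2 = 2 + t$)
$J{\left(I \right)} = 2 I$
$J{\left(-1 \right)} 155 + c{\left(10 \right)} = 2 \left(-1\right) 155 + \left(2 + 10\right) = \left(-2\right) 155 + 12 = -310 + 12 = -298$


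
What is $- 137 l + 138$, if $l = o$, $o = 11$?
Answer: $-1369$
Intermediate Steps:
$l = 11$
$- 137 l + 138 = \left(-137\right) 11 + 138 = -1507 + 138 = -1369$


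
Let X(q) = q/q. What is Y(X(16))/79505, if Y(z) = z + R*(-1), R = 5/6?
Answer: 1/477030 ≈ 2.0963e-6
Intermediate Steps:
R = 5/6 (R = 5*(1/6) = 5/6 ≈ 0.83333)
X(q) = 1
Y(z) = -5/6 + z (Y(z) = z + (5/6)*(-1) = z - 5/6 = -5/6 + z)
Y(X(16))/79505 = (-5/6 + 1)/79505 = (1/6)*(1/79505) = 1/477030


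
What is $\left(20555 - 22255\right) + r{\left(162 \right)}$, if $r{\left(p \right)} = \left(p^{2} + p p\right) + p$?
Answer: $50950$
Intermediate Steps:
$r{\left(p \right)} = p + 2 p^{2}$ ($r{\left(p \right)} = \left(p^{2} + p^{2}\right) + p = 2 p^{2} + p = p + 2 p^{2}$)
$\left(20555 - 22255\right) + r{\left(162 \right)} = \left(20555 - 22255\right) + 162 \left(1 + 2 \cdot 162\right) = -1700 + 162 \left(1 + 324\right) = -1700 + 162 \cdot 325 = -1700 + 52650 = 50950$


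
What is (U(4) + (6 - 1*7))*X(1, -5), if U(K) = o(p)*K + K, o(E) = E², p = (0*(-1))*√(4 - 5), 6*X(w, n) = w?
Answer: ½ ≈ 0.50000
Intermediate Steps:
X(w, n) = w/6
p = 0 (p = 0*√(-1) = 0*I = 0)
U(K) = K (U(K) = 0²*K + K = 0*K + K = 0 + K = K)
(U(4) + (6 - 1*7))*X(1, -5) = (4 + (6 - 1*7))*((⅙)*1) = (4 + (6 - 7))*(⅙) = (4 - 1)*(⅙) = 3*(⅙) = ½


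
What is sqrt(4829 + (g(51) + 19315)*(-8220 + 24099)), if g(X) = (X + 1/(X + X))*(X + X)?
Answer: sqrt(389326151) ≈ 19731.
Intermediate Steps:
g(X) = 2*X*(X + 1/(2*X)) (g(X) = (X + 1/(2*X))*(2*X) = 2*X*(X + 1/(2*X)))
sqrt(4829 + (g(51) + 19315)*(-8220 + 24099)) = sqrt(4829 + ((1 + 2*51**2) + 19315)*(-8220 + 24099)) = sqrt(4829 + ((1 + 2*2601) + 19315)*15879) = sqrt(4829 + ((1 + 5202) + 19315)*15879) = sqrt(4829 + (5203 + 19315)*15879) = sqrt(4829 + 24518*15879) = sqrt(4829 + 389321322) = sqrt(389326151)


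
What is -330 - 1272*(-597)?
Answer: 759054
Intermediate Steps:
-330 - 1272*(-597) = -330 + 759384 = 759054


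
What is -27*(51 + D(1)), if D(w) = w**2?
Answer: -1404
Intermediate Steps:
-27*(51 + D(1)) = -27*(51 + 1**2) = -27*(51 + 1) = -27*52 = -1404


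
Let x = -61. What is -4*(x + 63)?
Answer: -8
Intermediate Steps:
-4*(x + 63) = -4*(-61 + 63) = -4*2 = -8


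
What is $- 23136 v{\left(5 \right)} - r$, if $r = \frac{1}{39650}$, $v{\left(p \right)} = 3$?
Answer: $- \frac{2752027201}{39650} \approx -69408.0$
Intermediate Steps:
$r = \frac{1}{39650} \approx 2.5221 \cdot 10^{-5}$
$- 23136 v{\left(5 \right)} - r = \left(-23136\right) 3 - \frac{1}{39650} = -69408 - \frac{1}{39650} = - \frac{2752027201}{39650}$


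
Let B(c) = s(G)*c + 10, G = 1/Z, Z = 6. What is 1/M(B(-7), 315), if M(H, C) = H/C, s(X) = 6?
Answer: -315/32 ≈ -9.8438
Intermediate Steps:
G = ⅙ (G = 1/6 = ⅙ ≈ 0.16667)
B(c) = 10 + 6*c (B(c) = 6*c + 10 = 10 + 6*c)
1/M(B(-7), 315) = 1/((10 + 6*(-7))/315) = 1/((10 - 42)*(1/315)) = 1/(-32*1/315) = 1/(-32/315) = -315/32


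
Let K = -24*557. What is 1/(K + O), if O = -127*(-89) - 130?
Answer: -1/2195 ≈ -0.00045558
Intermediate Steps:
K = -13368
O = 11173 (O = 11303 - 130 = 11173)
1/(K + O) = 1/(-13368 + 11173) = 1/(-2195) = -1/2195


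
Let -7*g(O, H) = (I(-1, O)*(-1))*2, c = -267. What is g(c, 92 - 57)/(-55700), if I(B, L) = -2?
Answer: 1/97475 ≈ 1.0259e-5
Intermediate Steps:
g(O, H) = -4/7 (g(O, H) = -(-2*(-1))*2/7 = -2*2/7 = -⅐*4 = -4/7)
g(c, 92 - 57)/(-55700) = -4/7/(-55700) = -4/7*(-1/55700) = 1/97475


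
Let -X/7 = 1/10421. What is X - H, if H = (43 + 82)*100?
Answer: -130262507/10421 ≈ -12500.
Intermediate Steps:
X = -7/10421 ≈ -0.00067172
H = 12500 (H = 125*100 = 12500)
X - H = -7/10421 - 1*12500 = -7/10421 - 12500 = -130262507/10421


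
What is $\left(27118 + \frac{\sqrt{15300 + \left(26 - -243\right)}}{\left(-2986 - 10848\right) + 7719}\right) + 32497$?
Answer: $59615 - \frac{\sqrt{15569}}{6115} \approx 59615.0$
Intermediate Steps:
$\left(27118 + \frac{\sqrt{15300 + \left(26 - -243\right)}}{\left(-2986 - 10848\right) + 7719}\right) + 32497 = \left(27118 + \frac{\sqrt{15300 + \left(26 + 243\right)}}{-13834 + 7719}\right) + 32497 = \left(27118 + \frac{\sqrt{15300 + 269}}{-6115}\right) + 32497 = \left(27118 + \sqrt{15569} \left(- \frac{1}{6115}\right)\right) + 32497 = \left(27118 - \frac{\sqrt{15569}}{6115}\right) + 32497 = 59615 - \frac{\sqrt{15569}}{6115}$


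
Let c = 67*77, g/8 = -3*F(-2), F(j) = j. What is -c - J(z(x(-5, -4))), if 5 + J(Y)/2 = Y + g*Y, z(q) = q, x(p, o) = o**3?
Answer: 1123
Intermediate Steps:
g = 48 (g = 8*(-3*(-2)) = 8*6 = 48)
c = 5159
J(Y) = -10 + 98*Y (J(Y) = -10 + 2*(Y + 48*Y) = -10 + 2*(49*Y) = -10 + 98*Y)
-c - J(z(x(-5, -4))) = -1*5159 - (-10 + 98*(-4)**3) = -5159 - (-10 + 98*(-64)) = -5159 - (-10 - 6272) = -5159 - 1*(-6282) = -5159 + 6282 = 1123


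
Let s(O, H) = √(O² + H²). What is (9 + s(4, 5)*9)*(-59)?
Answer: -531 - 531*√41 ≈ -3931.1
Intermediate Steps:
s(O, H) = √(H² + O²)
(9 + s(4, 5)*9)*(-59) = (9 + √(5² + 4²)*9)*(-59) = (9 + √(25 + 16)*9)*(-59) = (9 + √41*9)*(-59) = (9 + 9*√41)*(-59) = -531 - 531*√41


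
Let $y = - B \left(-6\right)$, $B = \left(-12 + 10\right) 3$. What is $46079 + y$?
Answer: $46043$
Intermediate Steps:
$B = -6$ ($B = \left(-2\right) 3 = -6$)
$y = -36$ ($y = \left(-1\right) \left(-6\right) \left(-6\right) = 6 \left(-6\right) = -36$)
$46079 + y = 46079 - 36 = 46043$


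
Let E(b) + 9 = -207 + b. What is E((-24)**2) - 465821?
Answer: -465461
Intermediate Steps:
E(b) = -216 + b (E(b) = -9 + (-207 + b) = -216 + b)
E((-24)**2) - 465821 = (-216 + (-24)**2) - 465821 = (-216 + 576) - 465821 = 360 - 465821 = -465461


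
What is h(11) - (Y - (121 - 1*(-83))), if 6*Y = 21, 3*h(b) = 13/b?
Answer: 13259/66 ≈ 200.89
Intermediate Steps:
h(b) = 13/(3*b) (h(b) = (13/b)/3 = 13/(3*b))
Y = 7/2 (Y = (⅙)*21 = 7/2 ≈ 3.5000)
h(11) - (Y - (121 - 1*(-83))) = (13/3)/11 - (7/2 - (121 - 1*(-83))) = (13/3)*(1/11) - (7/2 - (121 + 83)) = 13/33 - (7/2 - 1*204) = 13/33 - (7/2 - 204) = 13/33 - 1*(-401/2) = 13/33 + 401/2 = 13259/66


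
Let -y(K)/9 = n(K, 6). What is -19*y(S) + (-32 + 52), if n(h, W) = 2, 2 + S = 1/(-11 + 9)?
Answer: 362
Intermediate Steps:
S = -5/2 (S = -2 + 1/(-11 + 9) = -2 + 1/(-2) = -2 - ½ = -5/2 ≈ -2.5000)
y(K) = -18 (y(K) = -9*2 = -18)
-19*y(S) + (-32 + 52) = -19*(-18) + (-32 + 52) = 342 + 20 = 362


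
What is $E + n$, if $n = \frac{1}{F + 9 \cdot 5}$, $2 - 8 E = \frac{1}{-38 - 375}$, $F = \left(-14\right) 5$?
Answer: $\frac{17371}{82600} \approx 0.2103$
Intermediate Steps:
$F = -70$
$E = \frac{827}{3304}$ ($E = \frac{1}{4} - \frac{1}{8 \left(-38 - 375\right)} = \frac{1}{4} - \frac{1}{8 \left(-413\right)} = \frac{1}{4} - - \frac{1}{3304} = \frac{1}{4} + \frac{1}{3304} = \frac{827}{3304} \approx 0.2503$)
$n = - \frac{1}{25}$ ($n = \frac{1}{-70 + 9 \cdot 5} = \frac{1}{-70 + 45} = \frac{1}{-25} = - \frac{1}{25} \approx -0.04$)
$E + n = \frac{827}{3304} - \frac{1}{25} = \frac{17371}{82600}$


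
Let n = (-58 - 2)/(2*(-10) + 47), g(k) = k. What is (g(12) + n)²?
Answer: 7744/81 ≈ 95.605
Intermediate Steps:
n = -20/9 (n = -60/(-20 + 47) = -60/27 = -60*1/27 = -20/9 ≈ -2.2222)
(g(12) + n)² = (12 - 20/9)² = (88/9)² = 7744/81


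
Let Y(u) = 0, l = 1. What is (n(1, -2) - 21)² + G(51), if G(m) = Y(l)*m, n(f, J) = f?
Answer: 400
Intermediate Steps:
G(m) = 0 (G(m) = 0*m = 0)
(n(1, -2) - 21)² + G(51) = (1 - 21)² + 0 = (-20)² + 0 = 400 + 0 = 400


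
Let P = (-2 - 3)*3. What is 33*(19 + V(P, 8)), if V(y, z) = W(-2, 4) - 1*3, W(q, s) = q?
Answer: 462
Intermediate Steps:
P = -15 (P = -5*3 = -15)
V(y, z) = -5 (V(y, z) = -2 - 1*3 = -2 - 3 = -5)
33*(19 + V(P, 8)) = 33*(19 - 5) = 33*14 = 462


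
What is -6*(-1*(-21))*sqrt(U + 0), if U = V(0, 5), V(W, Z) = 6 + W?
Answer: -126*sqrt(6) ≈ -308.64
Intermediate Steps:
U = 6 (U = 6 + 0 = 6)
-6*(-1*(-21))*sqrt(U + 0) = -6*(-1*(-21))*sqrt(6 + 0) = -126*sqrt(6)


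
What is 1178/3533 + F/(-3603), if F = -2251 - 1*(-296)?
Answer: 11151349/12729399 ≈ 0.87603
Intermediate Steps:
F = -1955 (F = -2251 + 296 = -1955)
1178/3533 + F/(-3603) = 1178/3533 - 1955/(-3603) = 1178*(1/3533) - 1955*(-1/3603) = 1178/3533 + 1955/3603 = 11151349/12729399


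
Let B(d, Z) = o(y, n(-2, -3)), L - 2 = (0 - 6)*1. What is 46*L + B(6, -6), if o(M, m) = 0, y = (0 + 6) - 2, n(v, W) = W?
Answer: -184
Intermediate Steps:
y = 4 (y = 6 - 2 = 4)
L = -4 (L = 2 + (0 - 6)*1 = 2 - 6*1 = 2 - 6 = -4)
B(d, Z) = 0
46*L + B(6, -6) = 46*(-4) + 0 = -184 + 0 = -184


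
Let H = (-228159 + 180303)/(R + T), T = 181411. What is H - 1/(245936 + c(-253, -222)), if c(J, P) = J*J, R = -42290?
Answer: -14832867041/43119858345 ≈ -0.34399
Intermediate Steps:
c(J, P) = J²
H = -47856/139121 (H = (-228159 + 180303)/(-42290 + 181411) = -47856/139121 ≈ -0.34399)
H - 1/(245936 + c(-253, -222)) = -47856/139121 - 1/(245936 + (-253)²) = -47856/139121 - 1/(245936 + 64009) = -47856/139121 - 1/309945 = -14832867041/43119858345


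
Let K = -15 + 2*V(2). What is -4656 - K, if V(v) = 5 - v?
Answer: -4647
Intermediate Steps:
K = -9 (K = -15 + 2*(5 - 1*2) = -15 + 2*(5 - 2) = -15 + 2*3 = -15 + 6 = -9)
-4656 - K = -4656 - 1*(-9) = -4656 + 9 = -4647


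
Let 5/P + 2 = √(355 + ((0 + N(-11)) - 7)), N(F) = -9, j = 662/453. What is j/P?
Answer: -1324/2265 + 662*√339/2265 ≈ 4.7968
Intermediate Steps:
j = 662/453 (j = 662*(1/453) = 662/453 ≈ 1.4614)
P = 5/(-2 + √339) (P = 5/(-2 + √(355 + ((0 - 9) - 7))) = 5/(-2 + √(355 + (-9 - 7))) = 5/(-2 + √(355 - 16)) = 5/(-2 + √339) ≈ 0.30466)
j/P = 662/(453*(2/67 + √339/67))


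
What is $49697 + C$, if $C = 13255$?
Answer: $62952$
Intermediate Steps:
$49697 + C = 49697 + 13255 = 62952$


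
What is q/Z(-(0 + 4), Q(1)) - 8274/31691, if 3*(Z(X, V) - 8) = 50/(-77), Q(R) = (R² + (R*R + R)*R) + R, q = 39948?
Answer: 146214645528/28490209 ≈ 5132.1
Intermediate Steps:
Q(R) = R + R² + R*(R + R²) (Q(R) = (R² + (R² + R)*R) + R = (R² + (R + R²)*R) + R = (R² + R*(R + R²)) + R = R + R² + R*(R + R²))
Z(X, V) = 1798/231 (Z(X, V) = 8 + (50/(-77))/3 = 8 + (50*(-1/77))/3 = 8 + (⅓)*(-50/77) = 8 - 50/231 = 1798/231)
q/Z(-(0 + 4), Q(1)) - 8274/31691 = 39948/(1798/231) - 8274/31691 = 39948*(231/1798) - 8274*1/31691 = 4613994/899 - 8274/31691 = 146214645528/28490209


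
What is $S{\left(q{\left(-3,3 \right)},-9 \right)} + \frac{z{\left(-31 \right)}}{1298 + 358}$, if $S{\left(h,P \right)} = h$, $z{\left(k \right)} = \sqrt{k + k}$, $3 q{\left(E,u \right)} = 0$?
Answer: $\frac{i \sqrt{62}}{1656} \approx 0.0047548 i$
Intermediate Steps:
$q{\left(E,u \right)} = 0$ ($q{\left(E,u \right)} = \frac{1}{3} \cdot 0 = 0$)
$z{\left(k \right)} = \sqrt{2} \sqrt{k}$ ($z{\left(k \right)} = \sqrt{2 k} = \sqrt{2} \sqrt{k}$)
$S{\left(q{\left(-3,3 \right)},-9 \right)} + \frac{z{\left(-31 \right)}}{1298 + 358} = 0 + \frac{\sqrt{2} \sqrt{-31}}{1298 + 358} = 0 + \frac{\sqrt{2} i \sqrt{31}}{1656} = 0 + \frac{i \sqrt{62}}{1656} = \frac{i \sqrt{62}}{1656}$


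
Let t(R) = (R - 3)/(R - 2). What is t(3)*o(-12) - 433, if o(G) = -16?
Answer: -433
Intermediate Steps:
t(R) = (-3 + R)/(-2 + R)
t(3)*o(-12) - 433 = ((-3 + 3)/(-2 + 3))*(-16) - 433 = (0/1)*(-16) - 433 = (1*0)*(-16) - 433 = 0*(-16) - 433 = 0 - 433 = -433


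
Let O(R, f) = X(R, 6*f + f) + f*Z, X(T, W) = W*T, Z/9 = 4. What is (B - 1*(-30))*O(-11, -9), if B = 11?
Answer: 15129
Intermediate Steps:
Z = 36 (Z = 9*4 = 36)
X(T, W) = T*W
O(R, f) = 36*f + 7*R*f (O(R, f) = R*(6*f + f) + f*36 = R*(7*f) + 36*f = 7*R*f + 36*f = 36*f + 7*R*f)
(B - 1*(-30))*O(-11, -9) = (11 - 1*(-30))*(-9*(36 + 7*(-11))) = (11 + 30)*(-9*(36 - 77)) = 41*(-9*(-41)) = 41*369 = 15129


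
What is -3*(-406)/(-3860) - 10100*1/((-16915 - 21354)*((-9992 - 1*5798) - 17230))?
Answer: -38478885121/121941489670 ≈ -0.31555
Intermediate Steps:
-3*(-406)/(-3860) - 10100*1/((-16915 - 21354)*((-9992 - 1*5798) - 17230)) = 1218*(-1/3860) - 10100*(-1/(38269*((-9992 - 5798) - 17230))) = -609/1930 - 10100*(-1/(38269*(-15790 - 17230))) = -609/1930 - 10100/((-38269*(-33020))) = -609/1930 - 10100/1263642380 = -609/1930 - 10100*1/1263642380 = -609/1930 - 505/63182119 = -38478885121/121941489670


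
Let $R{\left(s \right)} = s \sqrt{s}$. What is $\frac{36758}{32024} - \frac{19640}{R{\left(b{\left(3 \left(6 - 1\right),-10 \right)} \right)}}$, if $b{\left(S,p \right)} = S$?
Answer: $\frac{18379}{16012} - \frac{3928 \sqrt{15}}{45} \approx -336.92$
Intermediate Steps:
$R{\left(s \right)} = s^{\frac{3}{2}}$
$\frac{36758}{32024} - \frac{19640}{R{\left(b{\left(3 \left(6 - 1\right),-10 \right)} \right)}} = \frac{36758}{32024} - \frac{19640}{\left(3 \left(6 - 1\right)\right)^{\frac{3}{2}}} = 36758 \cdot \frac{1}{32024} - \frac{19640}{\left(3 \cdot 5\right)^{\frac{3}{2}}} = \frac{18379}{16012} - \frac{19640}{15^{\frac{3}{2}}} = \frac{18379}{16012} - \frac{19640}{15 \sqrt{15}} = \frac{18379}{16012} - 19640 \frac{\sqrt{15}}{225} = \frac{18379}{16012} - \frac{3928 \sqrt{15}}{45}$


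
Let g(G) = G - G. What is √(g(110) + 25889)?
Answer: √25889 ≈ 160.90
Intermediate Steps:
g(G) = 0
√(g(110) + 25889) = √(0 + 25889) = √25889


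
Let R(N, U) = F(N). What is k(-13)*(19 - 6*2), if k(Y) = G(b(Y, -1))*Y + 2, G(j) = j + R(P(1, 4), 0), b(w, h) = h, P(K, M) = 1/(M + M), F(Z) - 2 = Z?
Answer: -707/8 ≈ -88.375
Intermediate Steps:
F(Z) = 2 + Z
P(K, M) = 1/(2*M)
R(N, U) = 2 + N
G(j) = 17/8 + j (G(j) = j + (2 + (½)/4) = j + (2 + (½)*(¼)) = j + (2 + ⅛) = j + 17/8 = 17/8 + j)
k(Y) = 2 + 9*Y/8 (k(Y) = (17/8 - 1)*Y + 2 = 9*Y/8 + 2 = 2 + 9*Y/8)
k(-13)*(19 - 6*2) = (2 + (9/8)*(-13))*(19 - 6*2) = (2 - 117/8)*(19 - 12) = -101/8*7 = -707/8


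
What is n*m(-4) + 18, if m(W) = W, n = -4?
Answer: 34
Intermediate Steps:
n*m(-4) + 18 = -4*(-4) + 18 = 16 + 18 = 34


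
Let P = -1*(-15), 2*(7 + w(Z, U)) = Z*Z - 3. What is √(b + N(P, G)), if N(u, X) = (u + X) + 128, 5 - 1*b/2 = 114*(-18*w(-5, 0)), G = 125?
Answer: √16694 ≈ 129.21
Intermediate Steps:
w(Z, U) = -17/2 + Z²/2 (w(Z, U) = -7 + (Z*Z - 3)/2 = -7 + (Z² - 3)/2 = -7 + (-3 + Z²)/2 = -7 + (-3/2 + Z²/2) = -17/2 + Z²/2)
b = 16426 (b = 10 - 228*(-18*(-17/2 + (½)*(-5)²)) = 10 - 228*(-18*(-17/2 + (½)*25)) = 10 - 228*(-18*(-17/2 + 25/2)) = 10 - 228*(-18*4) = 10 - 228*(-72) = 10 - 2*(-8208) = 10 + 16416 = 16426)
P = 15
N(u, X) = 128 + X + u (N(u, X) = (X + u) + 128 = 128 + X + u)
√(b + N(P, G)) = √(16426 + (128 + 125 + 15)) = √(16426 + 268) = √16694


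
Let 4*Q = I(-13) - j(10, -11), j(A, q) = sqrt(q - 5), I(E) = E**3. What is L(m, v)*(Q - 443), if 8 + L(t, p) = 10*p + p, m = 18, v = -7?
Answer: 337365/4 + 85*I ≈ 84341.0 + 85.0*I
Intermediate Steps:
j(A, q) = sqrt(-5 + q)
L(t, p) = -8 + 11*p (L(t, p) = -8 + (10*p + p) = -8 + 11*p)
Q = -2197/4 - I (Q = ((-13)**3 - sqrt(-5 - 11))/4 = (-2197 - sqrt(-16))/4 = (-2197 - 4*I)/4 = -2197/4 - I ≈ -549.25 - 1.0*I)
L(m, v)*(Q - 443) = (-8 + 11*(-7))*((-2197/4 - I) - 443) = (-8 - 77)*(-3969/4 - I) = -85*(-3969/4 - I) = 337365/4 + 85*I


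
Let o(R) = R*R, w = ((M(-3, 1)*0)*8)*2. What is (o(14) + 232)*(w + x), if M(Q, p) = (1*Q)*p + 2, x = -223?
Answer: -95444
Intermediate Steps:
M(Q, p) = 2 + Q*p (M(Q, p) = Q*p + 2 = 2 + Q*p)
w = 0 (w = (((2 - 3*1)*0)*8)*2 = (((2 - 3)*0)*8)*2 = (-1*0*8)*2 = (0*8)*2 = 0*2 = 0)
o(R) = R²
(o(14) + 232)*(w + x) = (14² + 232)*(0 - 223) = (196 + 232)*(-223) = 428*(-223) = -95444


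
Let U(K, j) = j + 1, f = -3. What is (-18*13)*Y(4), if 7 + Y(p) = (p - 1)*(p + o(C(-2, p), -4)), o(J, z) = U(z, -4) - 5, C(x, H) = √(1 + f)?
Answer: 4446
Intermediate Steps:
C(x, H) = I*√2 (C(x, H) = √(1 - 3) = √(-2) = I*√2)
U(K, j) = 1 + j
o(J, z) = -8 (o(J, z) = (1 - 4) - 5 = -3 - 5 = -8)
Y(p) = -7 + (-1 + p)*(-8 + p) (Y(p) = -7 + (p - 1)*(p - 8) = -7 + (-1 + p)*(-8 + p))
(-18*13)*Y(4) = (-18*13)*(1 + 4² - 9*4) = -234*(1 + 16 - 36) = -234*(-19) = 4446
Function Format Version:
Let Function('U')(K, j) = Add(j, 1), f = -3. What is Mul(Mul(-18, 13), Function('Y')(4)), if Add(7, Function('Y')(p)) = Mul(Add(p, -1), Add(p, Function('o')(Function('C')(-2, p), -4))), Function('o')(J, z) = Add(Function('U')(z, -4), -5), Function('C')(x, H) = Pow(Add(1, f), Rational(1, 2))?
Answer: 4446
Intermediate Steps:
Function('C')(x, H) = Mul(I, Pow(2, Rational(1, 2))) (Function('C')(x, H) = Pow(Add(1, -3), Rational(1, 2)) = Pow(-2, Rational(1, 2)) = Mul(I, Pow(2, Rational(1, 2))))
Function('U')(K, j) = Add(1, j)
Function('o')(J, z) = -8 (Function('o')(J, z) = Add(Add(1, -4), -5) = Add(-3, -5) = -8)
Function('Y')(p) = Add(-7, Mul(Add(-1, p), Add(-8, p))) (Function('Y')(p) = Add(-7, Mul(Add(p, -1), Add(p, -8))) = Add(-7, Mul(Add(-1, p), Add(-8, p))))
Mul(Mul(-18, 13), Function('Y')(4)) = Mul(Mul(-18, 13), Add(1, Pow(4, 2), Mul(-9, 4))) = Mul(-234, Add(1, 16, -36)) = Mul(-234, -19) = 4446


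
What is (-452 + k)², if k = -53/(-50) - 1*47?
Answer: 619860609/2500 ≈ 2.4794e+5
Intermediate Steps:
k = -2297/50 (k = -53*(-1/50) - 47 = 53/50 - 47 = -2297/50 ≈ -45.940)
(-452 + k)² = (-452 - 2297/50)² = (-24897/50)² = 619860609/2500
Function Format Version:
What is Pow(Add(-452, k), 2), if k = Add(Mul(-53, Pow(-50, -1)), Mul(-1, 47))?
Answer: Rational(619860609, 2500) ≈ 2.4794e+5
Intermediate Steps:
k = Rational(-2297, 50) (k = Add(Mul(-53, Rational(-1, 50)), -47) = Add(Rational(53, 50), -47) = Rational(-2297, 50) ≈ -45.940)
Pow(Add(-452, k), 2) = Pow(Add(-452, Rational(-2297, 50)), 2) = Pow(Rational(-24897, 50), 2) = Rational(619860609, 2500)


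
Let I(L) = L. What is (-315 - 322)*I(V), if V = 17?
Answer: -10829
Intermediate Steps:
(-315 - 322)*I(V) = (-315 - 322)*17 = -637*17 = -10829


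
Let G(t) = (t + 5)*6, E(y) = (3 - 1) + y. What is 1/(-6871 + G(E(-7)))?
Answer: -1/6871 ≈ -0.00014554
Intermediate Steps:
E(y) = 2 + y
G(t) = 30 + 6*t (G(t) = (5 + t)*6 = 30 + 6*t)
1/(-6871 + G(E(-7))) = 1/(-6871 + (30 + 6*(2 - 7))) = 1/(-6871 + (30 + 6*(-5))) = 1/(-6871 + (30 - 30)) = 1/(-6871 + 0) = 1/(-6871) = -1/6871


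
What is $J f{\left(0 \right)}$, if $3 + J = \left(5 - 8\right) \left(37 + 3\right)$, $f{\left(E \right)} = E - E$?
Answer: $0$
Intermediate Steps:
$f{\left(E \right)} = 0$
$J = -123$ ($J = -3 + \left(5 - 8\right) \left(37 + 3\right) = -3 - 120 = -123$)
$J f{\left(0 \right)} = \left(-123\right) 0 = 0$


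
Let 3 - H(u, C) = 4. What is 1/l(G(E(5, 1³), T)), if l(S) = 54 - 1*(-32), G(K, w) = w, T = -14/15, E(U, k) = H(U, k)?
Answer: 1/86 ≈ 0.011628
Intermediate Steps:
H(u, C) = -1 (H(u, C) = 3 - 1*4 = 3 - 4 = -1)
E(U, k) = -1
T = -14/15 (T = -14*1/15 = -14/15 ≈ -0.93333)
l(S) = 86 (l(S) = 54 + 32 = 86)
1/l(G(E(5, 1³), T)) = 1/86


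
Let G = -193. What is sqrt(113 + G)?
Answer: 4*I*sqrt(5) ≈ 8.9443*I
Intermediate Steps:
sqrt(113 + G) = sqrt(113 - 193) = sqrt(-80) = 4*I*sqrt(5)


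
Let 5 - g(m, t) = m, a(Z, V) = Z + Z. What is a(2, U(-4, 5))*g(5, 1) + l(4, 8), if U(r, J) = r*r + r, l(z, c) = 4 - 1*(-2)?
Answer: 6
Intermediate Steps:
l(z, c) = 6 (l(z, c) = 4 + 2 = 6)
U(r, J) = r + r**2 (U(r, J) = r**2 + r = r + r**2)
a(Z, V) = 2*Z
g(m, t) = 5 - m
a(2, U(-4, 5))*g(5, 1) + l(4, 8) = (2*2)*(5 - 1*5) + 6 = 4*(5 - 5) + 6 = 4*0 + 6 = 0 + 6 = 6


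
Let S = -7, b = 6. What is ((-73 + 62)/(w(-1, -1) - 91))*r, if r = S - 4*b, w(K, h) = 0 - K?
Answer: -341/90 ≈ -3.7889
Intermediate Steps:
w(K, h) = -K
r = -31 (r = -7 - 4*6 = -7 - 24 = -31)
((-73 + 62)/(w(-1, -1) - 91))*r = ((-73 + 62)/(-1*(-1) - 91))*(-31) = -11/(1 - 91)*(-31) = -11/(-90)*(-31) = -11*(-1/90)*(-31) = (11/90)*(-31) = -341/90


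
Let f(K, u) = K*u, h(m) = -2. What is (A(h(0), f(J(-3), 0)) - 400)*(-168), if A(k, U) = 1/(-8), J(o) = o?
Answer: 67221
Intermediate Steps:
A(k, U) = -1/8
(A(h(0), f(J(-3), 0)) - 400)*(-168) = (-1/8 - 400)*(-168) = -3201/8*(-168) = 67221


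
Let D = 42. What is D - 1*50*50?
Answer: -2458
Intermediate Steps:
D - 1*50*50 = 42 - 1*50*50 = 42 - 50*50 = 42 - 2500 = -2458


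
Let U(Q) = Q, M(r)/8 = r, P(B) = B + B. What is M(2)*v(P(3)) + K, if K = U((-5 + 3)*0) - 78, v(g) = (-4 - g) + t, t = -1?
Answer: -254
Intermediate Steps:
P(B) = 2*B
M(r) = 8*r
v(g) = -5 - g (v(g) = (-4 - g) - 1 = -5 - g)
K = -78 (K = (-5 + 3)*0 - 78 = -2*0 - 78 = 0 - 78 = -78)
M(2)*v(P(3)) + K = (8*2)*(-5 - 2*3) - 78 = 16*(-5 - 1*6) - 78 = 16*(-5 - 6) - 78 = 16*(-11) - 78 = -176 - 78 = -254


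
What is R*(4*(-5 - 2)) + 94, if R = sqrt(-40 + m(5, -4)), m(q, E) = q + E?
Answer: 94 - 28*I*sqrt(39) ≈ 94.0 - 174.86*I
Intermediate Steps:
m(q, E) = E + q
R = I*sqrt(39) (R = sqrt(-40 + (-4 + 5)) = sqrt(-40 + 1) = sqrt(-39) = I*sqrt(39) ≈ 6.245*I)
R*(4*(-5 - 2)) + 94 = (I*sqrt(39))*(4*(-5 - 2)) + 94 = (I*sqrt(39))*(4*(-7)) + 94 = (I*sqrt(39))*(-28) + 94 = -28*I*sqrt(39) + 94 = 94 - 28*I*sqrt(39)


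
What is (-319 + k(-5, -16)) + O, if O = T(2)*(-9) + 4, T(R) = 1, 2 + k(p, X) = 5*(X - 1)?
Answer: -411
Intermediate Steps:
k(p, X) = -7 + 5*X (k(p, X) = -2 + 5*(X - 1) = -2 + 5*(-1 + X) = -2 + (-5 + 5*X) = -7 + 5*X)
O = -5 (O = 1*(-9) + 4 = -9 + 4 = -5)
(-319 + k(-5, -16)) + O = (-319 + (-7 + 5*(-16))) - 5 = (-319 + (-7 - 80)) - 5 = (-319 - 87) - 5 = -406 - 5 = -411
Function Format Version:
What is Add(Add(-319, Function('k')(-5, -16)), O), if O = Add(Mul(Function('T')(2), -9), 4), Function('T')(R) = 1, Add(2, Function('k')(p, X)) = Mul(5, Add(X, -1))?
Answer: -411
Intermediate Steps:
Function('k')(p, X) = Add(-7, Mul(5, X)) (Function('k')(p, X) = Add(-2, Mul(5, Add(X, -1))) = Add(-2, Mul(5, Add(-1, X))) = Add(-2, Add(-5, Mul(5, X))) = Add(-7, Mul(5, X)))
O = -5 (O = Add(Mul(1, -9), 4) = Add(-9, 4) = -5)
Add(Add(-319, Function('k')(-5, -16)), O) = Add(Add(-319, Add(-7, Mul(5, -16))), -5) = Add(Add(-319, Add(-7, -80)), -5) = Add(Add(-319, -87), -5) = Add(-406, -5) = -411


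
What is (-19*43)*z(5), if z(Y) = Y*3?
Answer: -12255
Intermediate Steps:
z(Y) = 3*Y
(-19*43)*z(5) = (-19*43)*(3*5) = -817*15 = -12255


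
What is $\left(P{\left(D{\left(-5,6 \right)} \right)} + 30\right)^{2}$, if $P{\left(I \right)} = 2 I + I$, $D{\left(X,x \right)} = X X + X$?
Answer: $8100$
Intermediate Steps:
$D{\left(X,x \right)} = X + X^{2}$ ($D{\left(X,x \right)} = X^{2} + X = X + X^{2}$)
$P{\left(I \right)} = 3 I$
$\left(P{\left(D{\left(-5,6 \right)} \right)} + 30\right)^{2} = \left(3 \left(- 5 \left(1 - 5\right)\right) + 30\right)^{2} = \left(3 \left(\left(-5\right) \left(-4\right)\right) + 30\right)^{2} = \left(3 \cdot 20 + 30\right)^{2} = \left(60 + 30\right)^{2} = 90^{2} = 8100$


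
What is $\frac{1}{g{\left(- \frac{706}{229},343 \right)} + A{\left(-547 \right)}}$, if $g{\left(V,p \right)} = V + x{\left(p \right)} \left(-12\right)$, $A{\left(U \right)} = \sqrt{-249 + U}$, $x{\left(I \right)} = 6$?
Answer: $- \frac{1968713}{168688336} - \frac{52441 i \sqrt{199}}{168688336} \approx -0.011671 - 0.0043854 i$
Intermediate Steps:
$g{\left(V,p \right)} = -72 + V$ ($g{\left(V,p \right)} = V + 6 \left(-12\right) = V - 72 = -72 + V$)
$\frac{1}{g{\left(- \frac{706}{229},343 \right)} + A{\left(-547 \right)}} = \frac{1}{\left(-72 - \frac{706}{229}\right) + \sqrt{-249 - 547}} = \frac{1}{\left(-72 - \frac{706}{229}\right) + \sqrt{-796}} = \frac{1}{\left(-72 - \frac{706}{229}\right) + 2 i \sqrt{199}} = \frac{1}{- \frac{17194}{229} + 2 i \sqrt{199}}$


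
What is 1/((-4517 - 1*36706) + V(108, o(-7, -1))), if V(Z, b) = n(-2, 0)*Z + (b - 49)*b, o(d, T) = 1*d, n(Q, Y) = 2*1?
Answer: -1/40615 ≈ -2.4621e-5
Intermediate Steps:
n(Q, Y) = 2
o(d, T) = d
V(Z, b) = 2*Z + b*(-49 + b) (V(Z, b) = 2*Z + (b - 49)*b = 2*Z + (-49 + b)*b = 2*Z + b*(-49 + b))
1/((-4517 - 1*36706) + V(108, o(-7, -1))) = 1/((-4517 - 1*36706) + ((-7)² - 49*(-7) + 2*108)) = 1/((-4517 - 36706) + (49 + 343 + 216)) = 1/(-41223 + 608) = 1/(-40615) = -1/40615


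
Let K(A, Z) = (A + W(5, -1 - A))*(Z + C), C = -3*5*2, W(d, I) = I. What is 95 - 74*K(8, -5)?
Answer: -2495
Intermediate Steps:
C = -30 (C = -15*2 = -30)
K(A, Z) = 30 - Z (K(A, Z) = (A + (-1 - A))*(Z - 30) = -(-30 + Z) = 30 - Z)
95 - 74*K(8, -5) = 95 - 74*(30 - 1*(-5)) = 95 - 74*(30 + 5) = 95 - 74*35 = 95 - 2590 = -2495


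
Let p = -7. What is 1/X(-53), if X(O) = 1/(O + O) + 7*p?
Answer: -106/5195 ≈ -0.020404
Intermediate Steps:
X(O) = -49 + 1/(2*O) (X(O) = 1/(O + O) + 7*(-7) = 1/(2*O) - 49 = -49 + 1/(2*O))
1/X(-53) = 1/(-49 + (1/2)/(-53)) = 1/(-49 + (1/2)*(-1/53)) = 1/(-49 - 1/106) = 1/(-5195/106) = -106/5195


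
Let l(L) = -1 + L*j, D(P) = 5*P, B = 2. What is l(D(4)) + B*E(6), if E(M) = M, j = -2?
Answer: -29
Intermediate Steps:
l(L) = -1 - 2*L (l(L) = -1 + L*(-2) = -1 - 2*L)
l(D(4)) + B*E(6) = (-1 - 10*4) + 2*6 = (-1 - 2*20) + 12 = (-1 - 40) + 12 = -41 + 12 = -29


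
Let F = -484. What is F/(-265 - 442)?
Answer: 484/707 ≈ 0.68458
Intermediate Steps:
F/(-265 - 442) = -484/(-265 - 442) = -484/(-707) = -484*(-1/707) = 484/707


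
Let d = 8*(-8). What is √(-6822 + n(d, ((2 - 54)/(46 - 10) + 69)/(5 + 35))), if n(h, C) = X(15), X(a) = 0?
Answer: 3*I*√758 ≈ 82.595*I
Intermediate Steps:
d = -64
n(h, C) = 0
√(-6822 + n(d, ((2 - 54)/(46 - 10) + 69)/(5 + 35))) = √(-6822 + 0) = √(-6822) = 3*I*√758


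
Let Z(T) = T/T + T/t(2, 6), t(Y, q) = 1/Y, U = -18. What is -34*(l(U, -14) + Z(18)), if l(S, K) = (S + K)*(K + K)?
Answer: -31722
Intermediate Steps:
l(S, K) = 2*K*(K + S) (l(S, K) = (K + S)*(2*K) = 2*K*(K + S))
Z(T) = 1 + 2*T (Z(T) = T/T + T/(1/2) = 1 + T/(1/2) = 1 + T*2 = 1 + 2*T)
-34*(l(U, -14) + Z(18)) = -34*(2*(-14)*(-14 - 18) + (1 + 2*18)) = -34*(2*(-14)*(-32) + (1 + 36)) = -34*(896 + 37) = -34*933 = -31722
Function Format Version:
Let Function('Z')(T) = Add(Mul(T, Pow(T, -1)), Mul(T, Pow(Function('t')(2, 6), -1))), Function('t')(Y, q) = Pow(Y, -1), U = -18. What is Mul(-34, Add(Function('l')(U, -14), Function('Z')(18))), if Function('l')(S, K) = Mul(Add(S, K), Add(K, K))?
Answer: -31722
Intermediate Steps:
Function('l')(S, K) = Mul(2, K, Add(K, S)) (Function('l')(S, K) = Mul(Add(K, S), Mul(2, K)) = Mul(2, K, Add(K, S)))
Function('Z')(T) = Add(1, Mul(2, T)) (Function('Z')(T) = Add(Mul(T, Pow(T, -1)), Mul(T, Pow(Pow(2, -1), -1))) = Add(1, Mul(T, Pow(Rational(1, 2), -1))) = Add(1, Mul(T, 2)) = Add(1, Mul(2, T)))
Mul(-34, Add(Function('l')(U, -14), Function('Z')(18))) = Mul(-34, Add(Mul(2, -14, Add(-14, -18)), Add(1, Mul(2, 18)))) = Mul(-34, Add(Mul(2, -14, -32), Add(1, 36))) = Mul(-34, Add(896, 37)) = Mul(-34, 933) = -31722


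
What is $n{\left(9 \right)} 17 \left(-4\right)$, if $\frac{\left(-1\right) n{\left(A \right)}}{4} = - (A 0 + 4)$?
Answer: $-1088$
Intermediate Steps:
$n{\left(A \right)} = 16$ ($n{\left(A \right)} = - 4 \left(- (A 0 + 4)\right) = - 4 \left(- (0 + 4)\right) = - 4 \left(\left(-1\right) 4\right) = \left(-4\right) \left(-4\right) = 16$)
$n{\left(9 \right)} 17 \left(-4\right) = 16 \cdot 17 \left(-4\right) = 16 \left(-68\right) = -1088$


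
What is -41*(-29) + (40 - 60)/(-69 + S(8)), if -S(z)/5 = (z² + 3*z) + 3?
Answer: 155764/131 ≈ 1189.0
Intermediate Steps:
S(z) = -15 - 15*z - 5*z² (S(z) = -5*((z² + 3*z) + 3) = -5*(3 + z² + 3*z) = -15 - 15*z - 5*z²)
-41*(-29) + (40 - 60)/(-69 + S(8)) = -41*(-29) + (40 - 60)/(-69 + (-15 - 15*8 - 5*8²)) = 1189 - 20/(-69 + (-15 - 120 - 5*64)) = 1189 - 20/(-69 + (-15 - 120 - 320)) = 1189 - 20/(-69 - 455) = 1189 - 20/(-524) = 1189 - 20*(-1/524) = 1189 + 5/131 = 155764/131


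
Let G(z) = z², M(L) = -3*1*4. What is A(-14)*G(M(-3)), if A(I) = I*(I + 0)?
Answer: 28224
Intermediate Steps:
M(L) = -12 (M(L) = -3*4 = -12)
A(I) = I² (A(I) = I*I = I²)
A(-14)*G(M(-3)) = (-14)²*(-12)² = 196*144 = 28224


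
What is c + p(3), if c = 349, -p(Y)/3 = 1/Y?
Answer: 348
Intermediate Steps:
p(Y) = -3/Y
c + p(3) = 349 - 3/3 = 349 - 3*1/3 = 349 - 1 = 348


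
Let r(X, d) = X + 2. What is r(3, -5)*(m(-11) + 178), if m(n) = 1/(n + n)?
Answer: 19575/22 ≈ 889.77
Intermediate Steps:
m(n) = 1/(2*n)
r(X, d) = 2 + X
r(3, -5)*(m(-11) + 178) = (2 + 3)*((1/2)/(-11) + 178) = 5*((1/2)*(-1/11) + 178) = 5*(-1/22 + 178) = 5*(3915/22) = 19575/22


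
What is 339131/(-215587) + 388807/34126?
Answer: 72248550203/7357121962 ≈ 9.8202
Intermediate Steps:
339131/(-215587) + 388807/34126 = 339131*(-1/215587) + 388807*(1/34126) = -339131/215587 + 388807/34126 = 72248550203/7357121962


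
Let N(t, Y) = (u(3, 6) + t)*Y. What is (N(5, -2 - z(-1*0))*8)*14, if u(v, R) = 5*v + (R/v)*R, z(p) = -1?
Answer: -3584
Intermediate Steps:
u(v, R) = 5*v + R²/v
N(t, Y) = Y*(27 + t) (N(t, Y) = ((5*3 + 6²/3) + t)*Y = ((15 + 36*(⅓)) + t)*Y = ((15 + 12) + t)*Y = (27 + t)*Y = Y*(27 + t))
(N(5, -2 - z(-1*0))*8)*14 = (((-2 - 1*(-1))*(27 + 5))*8)*14 = (((-2 + 1)*32)*8)*14 = (-1*32*8)*14 = -32*8*14 = -256*14 = -3584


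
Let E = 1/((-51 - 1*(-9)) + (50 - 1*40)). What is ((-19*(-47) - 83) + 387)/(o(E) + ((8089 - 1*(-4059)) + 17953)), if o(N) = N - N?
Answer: 1197/30101 ≈ 0.039766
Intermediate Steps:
E = -1/32 (E = 1/((-51 + 9) + (50 - 40)) = 1/(-42 + 10) = 1/(-32) = -1/32 ≈ -0.031250)
o(N) = 0
((-19*(-47) - 83) + 387)/(o(E) + ((8089 - 1*(-4059)) + 17953)) = ((-19*(-47) - 83) + 387)/(0 + ((8089 - 1*(-4059)) + 17953)) = ((893 - 83) + 387)/(0 + ((8089 + 4059) + 17953)) = (810 + 387)/(0 + (12148 + 17953)) = 1197/(0 + 30101) = 1197/30101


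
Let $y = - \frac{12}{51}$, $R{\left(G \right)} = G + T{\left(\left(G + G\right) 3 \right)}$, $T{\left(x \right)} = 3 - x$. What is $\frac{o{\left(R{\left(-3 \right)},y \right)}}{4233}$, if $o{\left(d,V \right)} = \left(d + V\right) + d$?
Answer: $\frac{608}{71961} \approx 0.008449$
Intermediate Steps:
$R{\left(G \right)} = 3 - 5 G$ ($R{\left(G \right)} = G - \left(-3 + \left(G + G\right) 3\right) = G - \left(-3 + 2 G 3\right) = G - \left(-3 + 6 G\right) = 3 - 5 G$)
$y = - \frac{4}{17}$ ($y = \left(-12\right) \frac{1}{51} = - \frac{4}{17} \approx -0.23529$)
$o{\left(d,V \right)} = V + 2 d$ ($o{\left(d,V \right)} = \left(V + d\right) + d = V + 2 d$)
$\frac{o{\left(R{\left(-3 \right)},y \right)}}{4233} = \frac{- \frac{4}{17} + 2 \left(3 - -15\right)}{4233} = \left(- \frac{4}{17} + 2 \left(3 + 15\right)\right) \frac{1}{4233} = \left(- \frac{4}{17} + 2 \cdot 18\right) \frac{1}{4233} = \left(- \frac{4}{17} + 36\right) \frac{1}{4233} = \frac{608}{17} \cdot \frac{1}{4233} = \frac{608}{71961}$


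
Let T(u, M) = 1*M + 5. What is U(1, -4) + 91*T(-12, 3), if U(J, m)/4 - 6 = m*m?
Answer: 816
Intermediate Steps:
U(J, m) = 24 + 4*m² (U(J, m) = 24 + 4*(m*m) = 24 + 4*m²)
T(u, M) = 5 + M (T(u, M) = M + 5 = 5 + M)
U(1, -4) + 91*T(-12, 3) = (24 + 4*(-4)²) + 91*(5 + 3) = (24 + 4*16) + 91*8 = (24 + 64) + 728 = 88 + 728 = 816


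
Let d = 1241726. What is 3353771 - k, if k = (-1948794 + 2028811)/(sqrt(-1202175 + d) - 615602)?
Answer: 181566357397616271/54137968979 + 11431*sqrt(39551)/54137968979 ≈ 3.3538e+6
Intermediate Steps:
k = 80017/(-615602 + sqrt(39551)) (k = (-1948794 + 2028811)/(sqrt(-1202175 + 1241726) - 615602) = 80017/(sqrt(39551) - 615602) = 80017/(-615602 + sqrt(39551)) ≈ -0.13002)
3353771 - k = 3353771 - (-7036946462/54137968979 - 11431*sqrt(39551)/54137968979) = 3353771 + (7036946462/54137968979 + 11431*sqrt(39551)/54137968979) = 181566357397616271/54137968979 + 11431*sqrt(39551)/54137968979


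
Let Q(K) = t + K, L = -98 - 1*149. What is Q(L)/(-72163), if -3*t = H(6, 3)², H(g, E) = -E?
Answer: 250/72163 ≈ 0.0034644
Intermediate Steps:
L = -247 (L = -98 - 149 = -247)
t = -3 (t = -(-1*3)²/3 = -⅓*(-3)² = -⅓*9 = -3)
Q(K) = -3 + K
Q(L)/(-72163) = (-3 - 247)/(-72163) = -250*(-1/72163) = 250/72163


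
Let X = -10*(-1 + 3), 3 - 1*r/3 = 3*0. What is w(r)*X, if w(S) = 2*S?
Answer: -360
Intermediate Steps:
r = 9 (r = 9 - 9*0 = 9 - 3*0 = 9 + 0 = 9)
X = -20 (X = -10*2 = -20)
w(r)*X = (2*9)*(-20) = 18*(-20) = -360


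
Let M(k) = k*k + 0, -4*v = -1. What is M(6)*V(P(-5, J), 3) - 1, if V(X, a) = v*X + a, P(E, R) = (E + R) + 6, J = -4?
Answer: 80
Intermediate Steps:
v = ¼ (v = -¼*(-1) = ¼ ≈ 0.25000)
P(E, R) = 6 + E + R
V(X, a) = a + X/4 (V(X, a) = X/4 + a = a + X/4)
M(k) = k² (M(k) = k² + 0 = k²)
M(6)*V(P(-5, J), 3) - 1 = 6²*(3 + (6 - 5 - 4)/4) - 1 = 36*(3 + (¼)*(-3)) - 1 = 36*(3 - ¾) - 1 = 36*(9/4) - 1 = 81 - 1 = 80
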